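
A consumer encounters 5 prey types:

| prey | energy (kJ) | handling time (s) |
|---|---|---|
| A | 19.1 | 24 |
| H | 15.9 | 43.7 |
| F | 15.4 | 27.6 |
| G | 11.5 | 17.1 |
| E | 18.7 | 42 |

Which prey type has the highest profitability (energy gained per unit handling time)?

Profitability E/h (kJ/s): A = 19.1/24 = 0.796, H = 15.9/43.7 = 0.364, F = 15.4/27.6 = 0.558, G = 11.5/17.1 = 0.673, E = 18.7/42 = 0.445.
Ranked: A > G > F > E > H.

A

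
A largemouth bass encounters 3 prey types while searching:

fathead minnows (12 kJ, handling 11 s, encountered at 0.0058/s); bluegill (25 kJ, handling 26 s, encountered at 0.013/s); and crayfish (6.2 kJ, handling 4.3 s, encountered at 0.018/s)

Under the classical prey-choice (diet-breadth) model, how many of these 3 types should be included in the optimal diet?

E/h in descending order: crayfish 1.44, fathead minnows 1.09, bluegill 0.962 kJ/s. The optimal diet is the largest prefix of this list for which every included type satisfies E_i/h_i > R on the types above it.
Rate on top 1: 0.1036. fathead minnows: 1.09 > 0.1036 → include.
Rate on top 2: 0.1588. bluegill: 0.962 > 0.1588 → include.
Optimal diet: crayfish, fathead minnows, bluegill — 3 of 3 types.

3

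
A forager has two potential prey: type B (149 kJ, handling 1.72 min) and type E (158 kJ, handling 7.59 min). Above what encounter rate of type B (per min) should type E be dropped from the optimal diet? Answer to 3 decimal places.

0.184 per min

The zero-one rule: include type E iff E₂/h₂ > λE₁/(1+λh₁). Equality gives the switch point.
λE₁h₂ = E₂ + λE₂h₁ ⇒ λ = E₂/(E₁h₂ − E₂h₁) = 158/(1131 − 271.8) = 0.1839 per min.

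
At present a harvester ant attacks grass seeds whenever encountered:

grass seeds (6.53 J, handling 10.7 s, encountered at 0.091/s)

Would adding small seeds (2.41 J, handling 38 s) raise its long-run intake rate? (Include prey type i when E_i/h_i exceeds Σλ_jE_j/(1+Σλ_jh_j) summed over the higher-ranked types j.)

Intake rate on the current diet: R = (0.091×6.53) / (1 + 0.091×10.7) = 0.5942/1.974 = 0.3011 J/s.
Profitability of small seeds: 2.41/38 = 0.06342 J/s.
0.06342 < 0.3011, so adding small seeds would lower the average — exclude it.

No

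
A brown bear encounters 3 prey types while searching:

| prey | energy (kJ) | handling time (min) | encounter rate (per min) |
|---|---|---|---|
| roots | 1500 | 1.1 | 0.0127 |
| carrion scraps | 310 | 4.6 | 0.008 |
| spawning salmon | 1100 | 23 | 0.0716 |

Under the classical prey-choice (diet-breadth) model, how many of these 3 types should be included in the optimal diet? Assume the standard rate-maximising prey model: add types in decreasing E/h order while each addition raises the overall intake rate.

Profitabilities (E/h, kJ/min): roots 1.36e+03, carrion scraps 67.4, spawning salmon 47.8. Add prey in this order while the next type's profitability exceeds the intake rate on those already taken.
Rate on top 1: 18.79. carrion scraps: 67.4 > 18.79 → include.
Rate on top 2: 20.49. spawning salmon: 47.8 > 20.49 → include.
Optimal diet: roots, carrion scraps, spawning salmon — 3 of 3 types.

3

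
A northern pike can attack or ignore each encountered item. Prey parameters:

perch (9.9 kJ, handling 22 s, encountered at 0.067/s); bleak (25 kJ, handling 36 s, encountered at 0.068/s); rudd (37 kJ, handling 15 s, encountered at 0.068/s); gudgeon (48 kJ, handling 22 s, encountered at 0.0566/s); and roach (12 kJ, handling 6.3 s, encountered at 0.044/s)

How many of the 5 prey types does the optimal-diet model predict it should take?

Rank by E/h (kJ/s): rudd 2.47, gudgeon 2.18, roach 1.9, bleak 0.694, perch 0.45. Include each in turn until the next type's E/h falls below the running intake rate.
Rate on top 1: 1.246. gudgeon: 2.18 > 1.246 → include.
Rate on top 2: 1.603. roach: 1.9 > 1.603 → include.
Rate on top 3: 1.626. bleak: 0.694 < 1.626 → exclude; stop.
Optimal diet: rudd, gudgeon, roach — 3 of 5 types.

3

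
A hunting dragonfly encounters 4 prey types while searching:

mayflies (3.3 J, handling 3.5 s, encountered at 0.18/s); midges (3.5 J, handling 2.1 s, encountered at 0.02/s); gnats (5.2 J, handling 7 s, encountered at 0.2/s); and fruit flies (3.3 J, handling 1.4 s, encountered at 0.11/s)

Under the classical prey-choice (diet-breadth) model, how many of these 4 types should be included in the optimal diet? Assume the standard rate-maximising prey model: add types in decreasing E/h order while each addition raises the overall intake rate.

E/h in descending order: fruit flies 2.36, midges 1.67, mayflies 0.943, gnats 0.743 J/s. The optimal diet is the largest prefix of this list for which every included type satisfies E_i/h_i > R on the types above it.
Rate on top 1: 0.3146. midges: 1.67 > 0.3146 → include.
Rate on top 2: 0.362. mayflies: 0.943 > 0.362 → include.
Rate on top 3: 0.5624. gnats: 0.743 > 0.5624 → include.
Optimal diet: fruit flies, midges, mayflies, gnats — 4 of 4 types.

4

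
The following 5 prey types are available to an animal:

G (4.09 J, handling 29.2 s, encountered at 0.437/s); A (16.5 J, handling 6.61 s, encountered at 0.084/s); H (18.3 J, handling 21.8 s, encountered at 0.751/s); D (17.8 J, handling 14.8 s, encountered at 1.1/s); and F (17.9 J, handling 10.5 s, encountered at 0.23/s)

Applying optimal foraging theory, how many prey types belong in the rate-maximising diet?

2

Rank by E/h (J/s): A 2.5, F 1.7, D 1.2, H 0.839, G 0.14. Include each in turn until the next type's E/h falls below the running intake rate.
Rate on top 1: 0.8912. F: 1.7 > 0.8912 → include.
Rate on top 2: 1.386. D: 1.2 < 1.386 → exclude; stop.
Optimal diet: A, F — 2 of 5 types.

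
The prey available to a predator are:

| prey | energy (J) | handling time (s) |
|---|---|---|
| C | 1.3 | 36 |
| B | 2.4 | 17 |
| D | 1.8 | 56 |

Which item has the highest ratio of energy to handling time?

In descending order of E/h:
B: 2.4/17 = 0.141 J/s
C: 1.3/36 = 0.0361 J/s
D: 1.8/56 = 0.0321 J/s

B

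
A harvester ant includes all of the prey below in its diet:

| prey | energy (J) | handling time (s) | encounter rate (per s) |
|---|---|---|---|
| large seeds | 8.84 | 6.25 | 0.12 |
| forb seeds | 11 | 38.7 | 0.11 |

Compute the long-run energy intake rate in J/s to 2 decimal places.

0.38 J/s

R = (0.12×8.84 + 0.11×11) / (1 + 0.12×6.25 + 0.11×38.7) = 2.271/6.007 = 0.378 J/s.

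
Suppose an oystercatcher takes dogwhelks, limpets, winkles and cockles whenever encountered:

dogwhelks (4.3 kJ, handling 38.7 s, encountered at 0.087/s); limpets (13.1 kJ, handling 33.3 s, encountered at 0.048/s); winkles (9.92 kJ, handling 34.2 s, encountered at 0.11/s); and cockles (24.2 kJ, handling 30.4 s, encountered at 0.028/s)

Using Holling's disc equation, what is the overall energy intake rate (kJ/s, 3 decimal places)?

0.262 kJ/s

R = Σλ_iE_i / (1 + Σλ_ih_i)
Numerator: 0.087×4.3 + 0.048×13.1 + 0.11×9.92 + 0.028×24.2 = 2.772
Denominator: 1 + 0.087×38.7 + 0.048×33.3 + 0.11×34.2 + 0.028×30.4 = 10.58
R = 2.772/10.58 = 0.262 kJ/s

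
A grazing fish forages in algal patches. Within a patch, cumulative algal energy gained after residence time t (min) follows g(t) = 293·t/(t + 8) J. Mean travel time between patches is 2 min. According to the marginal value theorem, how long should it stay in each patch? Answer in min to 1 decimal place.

4.0 min

Maximise g(t)/(T+t): set derivative to zero → g'(t)(T+t) = g(t).
g'(t) = 293·8/(t + 8)². Setting 293·8/(t+8)² = 293t/[(t+8)(2+t)] gives 8(2+t) = t(t+8), so t² = 8×2 = 16.
t* = √16 = 4 min.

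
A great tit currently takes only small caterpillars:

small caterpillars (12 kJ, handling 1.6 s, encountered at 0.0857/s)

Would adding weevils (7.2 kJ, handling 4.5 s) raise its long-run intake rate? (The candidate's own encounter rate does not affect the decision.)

Intake rate on the current diet: R = (0.0857×12) / (1 + 0.0857×1.6) = 1.028/1.137 = 0.9044 kJ/s.
weevils: E/h = 7.2/4.5 = 1.6 kJ/s.
Since 1.6 > R, including weevils increases the long-run rate.

Yes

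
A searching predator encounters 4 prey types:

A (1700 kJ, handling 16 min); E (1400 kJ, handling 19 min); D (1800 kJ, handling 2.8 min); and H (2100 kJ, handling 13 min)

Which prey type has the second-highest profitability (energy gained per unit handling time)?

H

Profitability E/h (kJ/min): A = 1700/16 = 106, E = 1400/19 = 73.7, D = 1800/2.8 = 643, H = 2100/13 = 162.
Ranked: D > H > A > E.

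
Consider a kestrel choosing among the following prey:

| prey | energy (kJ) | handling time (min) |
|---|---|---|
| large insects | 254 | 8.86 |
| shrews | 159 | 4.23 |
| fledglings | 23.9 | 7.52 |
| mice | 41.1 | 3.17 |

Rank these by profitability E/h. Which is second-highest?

In descending order of E/h:
shrews: 159/4.23 = 37.6 kJ/min
large insects: 254/8.86 = 28.7 kJ/min
mice: 41.1/3.17 = 13 kJ/min
fledglings: 23.9/7.52 = 3.18 kJ/min

large insects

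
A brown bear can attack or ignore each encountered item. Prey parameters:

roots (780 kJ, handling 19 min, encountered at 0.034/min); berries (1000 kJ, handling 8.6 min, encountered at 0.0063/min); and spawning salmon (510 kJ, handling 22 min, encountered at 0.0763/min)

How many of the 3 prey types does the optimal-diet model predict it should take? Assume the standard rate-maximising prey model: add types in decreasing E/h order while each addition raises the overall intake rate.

3

Profitabilities (E/h, kJ/min): berries 116, roots 41.1, spawning salmon 23.2. Add prey in this order while the next type's profitability exceeds the intake rate on those already taken.
Rate on top 1: 5.976. roots: 41.1 > 5.976 → include.
Rate on top 2: 19.3. spawning salmon: 23.2 > 19.3 → include.
Optimal diet: berries, roots, spawning salmon — 3 of 3 types.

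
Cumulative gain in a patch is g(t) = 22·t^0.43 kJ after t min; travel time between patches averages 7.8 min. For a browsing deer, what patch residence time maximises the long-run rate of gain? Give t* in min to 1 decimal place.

5.9 min

Optimal t* satisfies g'(t*) = g(t*)/(T + t*).
g'(t) = 0.43·22·t^-0.57. Setting 0.43·22·t^-0.57 = 22·t^0.43/(7.8+t) gives 0.43(7.8+t) = t, so 0.57·t = 0.43×7.8.
t* = 0.43×7.8/0.57 = 5.884 min.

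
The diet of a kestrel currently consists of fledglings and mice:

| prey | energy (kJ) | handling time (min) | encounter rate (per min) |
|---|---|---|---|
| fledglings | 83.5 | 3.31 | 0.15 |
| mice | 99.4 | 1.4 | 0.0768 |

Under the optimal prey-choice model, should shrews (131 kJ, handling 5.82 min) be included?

Current rate: (0.15×83.5 + 0.0768×99.4)/(1 + 0.15×3.31 + 0.0768×1.4) = 12.57 kJ/min.
Profitability of shrews: 131/5.82 = 22.51 kJ/min.
Since 22.51 > R, including shrews increases the long-run rate.

Yes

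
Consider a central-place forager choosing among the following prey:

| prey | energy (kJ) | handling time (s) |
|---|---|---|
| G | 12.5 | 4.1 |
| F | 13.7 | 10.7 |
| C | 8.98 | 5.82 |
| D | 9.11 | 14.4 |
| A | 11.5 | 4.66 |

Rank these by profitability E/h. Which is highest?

G

In descending order of E/h:
G: 12.5/4.1 = 3.05 kJ/s
A: 11.5/4.66 = 2.47 kJ/s
C: 8.98/5.82 = 1.54 kJ/s
F: 13.7/10.7 = 1.28 kJ/s
D: 9.11/14.4 = 0.633 kJ/s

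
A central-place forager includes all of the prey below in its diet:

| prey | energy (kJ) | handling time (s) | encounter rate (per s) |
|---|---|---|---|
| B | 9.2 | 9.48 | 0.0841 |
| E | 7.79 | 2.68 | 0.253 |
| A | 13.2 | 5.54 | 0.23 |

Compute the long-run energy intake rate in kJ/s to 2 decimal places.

R = Σλ_iE_i / (1 + Σλ_ih_i)
Numerator: 0.0841×9.2 + 0.253×7.79 + 0.23×13.2 = 5.781
Denominator: 1 + 0.0841×9.48 + 0.253×2.68 + 0.23×5.54 = 3.75
R = 5.781/3.75 = 1.542 kJ/s

1.54 kJ/s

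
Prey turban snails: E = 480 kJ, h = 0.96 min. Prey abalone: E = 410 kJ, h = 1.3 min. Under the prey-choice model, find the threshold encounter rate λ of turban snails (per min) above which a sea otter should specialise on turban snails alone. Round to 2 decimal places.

At the threshold, the rate on turban snails alone equals the profitability of abalone: λ·480/(1 + λ·0.96) = 410/1.3 = 315.4.
Rearranging, λ(480 − 315.4×0.96) = 315.4, so λ = 315.4/177.2 = 1.78 per min.

1.78 per min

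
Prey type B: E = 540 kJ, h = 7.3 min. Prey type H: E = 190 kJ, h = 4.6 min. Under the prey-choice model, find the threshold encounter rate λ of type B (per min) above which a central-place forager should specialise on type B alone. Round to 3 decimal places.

0.173 per min

Drop type H once their profitability E₂/h₂ falls below the rate achievable on type B alone: E₂/h₂ = λE₁/(1 + λh₁).
Solve for λ: λE₁h₂ = E₂(1 + λh₁) → λ(E₁h₂ − E₂h₁) = E₂ → λ = E₂/(E₁h₂ − E₂h₁).
λ = 190/(540×4.6 − 190×7.3) = 190/1097 = 0.1732 per min.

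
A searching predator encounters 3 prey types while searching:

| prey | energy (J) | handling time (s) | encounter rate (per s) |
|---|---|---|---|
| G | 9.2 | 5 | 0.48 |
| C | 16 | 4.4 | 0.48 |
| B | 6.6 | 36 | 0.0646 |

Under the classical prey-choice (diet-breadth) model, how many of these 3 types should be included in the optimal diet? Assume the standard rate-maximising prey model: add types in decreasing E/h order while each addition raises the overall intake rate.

1

E/h in descending order: C 3.64, G 1.84, B 0.183 J/s. The optimal diet is the largest prefix of this list for which every included type satisfies E_i/h_i > R on the types above it.
Rate on top 1: 2.468. G: 1.84 < 2.468 → exclude; stop.
Optimal diet: C — 1 of 3 types.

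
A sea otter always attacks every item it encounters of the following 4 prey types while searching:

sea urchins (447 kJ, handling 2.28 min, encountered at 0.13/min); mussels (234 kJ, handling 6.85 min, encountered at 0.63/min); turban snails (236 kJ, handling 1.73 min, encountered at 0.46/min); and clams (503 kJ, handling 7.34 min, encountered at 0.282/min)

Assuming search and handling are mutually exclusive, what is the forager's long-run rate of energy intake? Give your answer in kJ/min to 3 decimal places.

53.781 kJ/min

R = (0.13×447 + 0.63×234 + 0.46×236 + 0.282×503) / (1 + 0.13×2.28 + 0.63×6.85 + 0.46×1.73 + 0.282×7.34) = 455.9/8.478 = 53.78 kJ/min.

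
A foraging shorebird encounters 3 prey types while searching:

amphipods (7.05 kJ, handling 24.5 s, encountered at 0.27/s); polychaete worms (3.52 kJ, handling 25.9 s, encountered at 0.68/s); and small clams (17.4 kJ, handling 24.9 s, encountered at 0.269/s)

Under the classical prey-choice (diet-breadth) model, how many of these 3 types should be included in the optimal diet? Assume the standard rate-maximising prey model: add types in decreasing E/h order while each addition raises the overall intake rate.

1

Rank by E/h (kJ/s): small clams 0.699, amphipods 0.288, polychaete worms 0.136. Include each in turn until the next type's E/h falls below the running intake rate.
Rate on top 1: 0.608. amphipods: 0.288 < 0.608 → exclude; stop.
Optimal diet: small clams — 1 of 3 types.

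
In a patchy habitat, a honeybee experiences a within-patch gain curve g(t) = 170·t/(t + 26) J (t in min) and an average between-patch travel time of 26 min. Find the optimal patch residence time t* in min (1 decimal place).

26.0 min

By the marginal value theorem, leave when the instantaneous gain rate g'(t) equals the habitat-wide average g(t)/(T + t).
g'(t) = 170·26/(t + 26)². Setting 170·26/(t+26)² = 170t/[(t+26)(26+t)] gives 26(26+t) = t(t+26), so t² = 26×26 = 676.
t* = √676 = 26 min.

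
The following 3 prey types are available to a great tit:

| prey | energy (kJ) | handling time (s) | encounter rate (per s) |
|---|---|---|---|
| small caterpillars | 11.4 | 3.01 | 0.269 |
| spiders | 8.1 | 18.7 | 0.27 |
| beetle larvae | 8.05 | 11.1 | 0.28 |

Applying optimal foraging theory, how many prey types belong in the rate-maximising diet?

1

Profitabilities (E/h, kJ/s): small caterpillars 3.79, beetle larvae 0.725, spiders 0.433. Add prey in this order while the next type's profitability exceeds the intake rate on those already taken.
Rate on top 1: 1.695. beetle larvae: 0.725 < 1.695 → exclude; stop.
Optimal diet: small caterpillars — 1 of 3 types.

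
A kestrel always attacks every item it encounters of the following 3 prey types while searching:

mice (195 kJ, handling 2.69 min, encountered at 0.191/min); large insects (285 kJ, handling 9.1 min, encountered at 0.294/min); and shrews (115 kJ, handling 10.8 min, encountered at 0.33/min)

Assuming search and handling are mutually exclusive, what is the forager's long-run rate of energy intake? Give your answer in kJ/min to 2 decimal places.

R = (0.191×195 + 0.294×285 + 0.33×115) / (1 + 0.191×2.69 + 0.294×9.1 + 0.33×10.8) = 159/7.753 = 20.51 kJ/min.

20.51 kJ/min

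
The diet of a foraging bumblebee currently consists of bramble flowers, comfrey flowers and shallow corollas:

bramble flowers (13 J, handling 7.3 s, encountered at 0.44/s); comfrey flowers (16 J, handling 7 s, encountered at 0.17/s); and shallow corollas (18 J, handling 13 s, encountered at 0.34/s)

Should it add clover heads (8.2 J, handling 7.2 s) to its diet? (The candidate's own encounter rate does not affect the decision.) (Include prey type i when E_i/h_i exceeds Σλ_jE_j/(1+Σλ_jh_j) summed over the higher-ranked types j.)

No

Current rate: (0.44×13 + 0.17×16 + 0.34×18)/(1 + 0.44×7.3 + 0.17×7 + 0.34×13) = 1.482 J/s.
clover heads: E/h = 8.2/7.2 = 1.139 J/s.
1.139 < 1.482, so adding clover heads would lower the average — exclude it.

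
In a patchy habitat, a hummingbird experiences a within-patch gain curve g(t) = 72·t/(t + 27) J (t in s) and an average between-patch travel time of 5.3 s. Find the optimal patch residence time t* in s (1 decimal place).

12.0 s

Maximise g(t)/(T+t): set derivative to zero → g'(t)(T+t) = g(t).
g'(t) = 72·27/(t + 27)². Setting 72·27/(t+27)² = 72t/[(t+27)(5.3+t)] gives 27(5.3+t) = t(t+27), so t² = 27×5.3 = 143.1.
t* = √143.1 = 11.96 s.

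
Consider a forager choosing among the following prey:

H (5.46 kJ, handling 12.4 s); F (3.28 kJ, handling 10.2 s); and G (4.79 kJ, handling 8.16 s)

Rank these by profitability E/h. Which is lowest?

F

Profitability E/h (kJ/s): H = 5.46/12.4 = 0.44, F = 3.28/10.2 = 0.322, G = 4.79/8.16 = 0.587.
Ranked: G > H > F.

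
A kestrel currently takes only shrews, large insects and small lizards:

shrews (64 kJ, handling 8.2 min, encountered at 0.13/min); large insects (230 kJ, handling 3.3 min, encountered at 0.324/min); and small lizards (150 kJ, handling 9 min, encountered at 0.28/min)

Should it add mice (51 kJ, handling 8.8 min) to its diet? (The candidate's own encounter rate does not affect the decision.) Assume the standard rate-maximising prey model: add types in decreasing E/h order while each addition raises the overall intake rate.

On shrews, large insects and small lizards alone, R = ΣλE/(1+Σλh) = 124.8/5.655 = 22.08 kJ/min.
Profitability of mice: 51/8.8 = 5.795 kJ/min.
5.795 < 22.08, so adding mice would lower the average — exclude it.

No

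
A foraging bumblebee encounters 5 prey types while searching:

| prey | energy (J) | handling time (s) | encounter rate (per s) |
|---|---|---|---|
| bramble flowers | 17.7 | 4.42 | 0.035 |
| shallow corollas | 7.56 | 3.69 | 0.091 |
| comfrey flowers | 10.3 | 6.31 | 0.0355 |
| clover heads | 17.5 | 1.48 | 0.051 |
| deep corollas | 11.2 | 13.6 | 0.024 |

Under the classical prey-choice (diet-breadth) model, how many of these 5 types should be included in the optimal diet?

Rank by E/h (J/s): clover heads 11.8, bramble flowers 4, shallow corollas 2.05, comfrey flowers 1.63, deep corollas 0.824. Include each in turn until the next type's E/h falls below the running intake rate.
Rate on top 1: 0.8299. bramble flowers: 4 > 0.8299 → include.
Rate on top 2: 1.229. shallow corollas: 2.05 > 1.229 → include.
Rate on top 3: 1.405. comfrey flowers: 1.63 > 1.405 → include.
Rate on top 4: 1.433. deep corollas: 0.824 < 1.433 → exclude; stop.
Optimal diet: clover heads, bramble flowers, shallow corollas, comfrey flowers — 4 of 5 types.

4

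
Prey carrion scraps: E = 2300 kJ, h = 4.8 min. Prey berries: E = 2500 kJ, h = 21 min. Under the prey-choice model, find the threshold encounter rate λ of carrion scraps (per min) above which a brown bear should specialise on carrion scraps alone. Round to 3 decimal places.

Drop berries once their profitability E₂/h₂ falls below the rate achievable on carrion scraps alone: E₂/h₂ = λE₁/(1 + λh₁).
Solve for λ: λE₁h₂ = E₂(1 + λh₁) → λ(E₁h₂ − E₂h₁) = E₂ → λ = E₂/(E₁h₂ − E₂h₁).
λ = 2500/(2300×21 − 2500×4.8) = 2500/3.63e+04 = 0.06887 per min.

0.069 per min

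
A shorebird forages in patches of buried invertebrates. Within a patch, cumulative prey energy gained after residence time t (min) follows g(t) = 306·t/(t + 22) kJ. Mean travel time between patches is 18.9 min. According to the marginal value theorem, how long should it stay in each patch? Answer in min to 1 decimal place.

Optimal t* satisfies g'(t*) = g(t*)/(T + t*).
g'(t) = 306·22/(t + 22)². Setting 306·22/(t+22)² = 306t/[(t+22)(18.9+t)] gives 22(18.9+t) = t(t+22), so t² = 22×18.9 = 415.8.
t* = √415.8 = 20.39 min.

20.4 min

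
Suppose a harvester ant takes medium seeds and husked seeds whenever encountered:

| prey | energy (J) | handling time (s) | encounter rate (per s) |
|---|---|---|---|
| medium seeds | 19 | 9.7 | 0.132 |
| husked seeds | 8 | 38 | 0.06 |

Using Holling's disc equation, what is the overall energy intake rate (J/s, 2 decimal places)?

Energy encountered per unit search time: 0.132×19 + 0.06×8 = 2.988 J/s.
Handling time per unit search time: 0.132×9.7 + 0.06×38 = 3.56.
Rate = 2.988/(1 + 3.56) = 0.6552 J/s.

0.66 J/s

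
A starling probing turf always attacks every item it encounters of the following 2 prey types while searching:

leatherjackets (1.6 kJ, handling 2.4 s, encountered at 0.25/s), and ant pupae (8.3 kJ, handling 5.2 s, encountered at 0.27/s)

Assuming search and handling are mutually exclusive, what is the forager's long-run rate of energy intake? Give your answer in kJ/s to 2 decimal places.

R = (0.25×1.6 + 0.27×8.3) / (1 + 0.25×2.4 + 0.27×5.2) = 2.641/3.004 = 0.8792 kJ/s.

0.88 kJ/s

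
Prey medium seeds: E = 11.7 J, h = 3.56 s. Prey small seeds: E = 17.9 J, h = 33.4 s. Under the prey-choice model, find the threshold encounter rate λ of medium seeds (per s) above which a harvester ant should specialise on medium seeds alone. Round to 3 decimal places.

0.055 per s

Drop small seeds once their profitability E₂/h₂ falls below the rate achievable on medium seeds alone: E₂/h₂ = λE₁/(1 + λh₁).
Solve for λ: λE₁h₂ = E₂(1 + λh₁) → λ(E₁h₂ − E₂h₁) = E₂ → λ = E₂/(E₁h₂ − E₂h₁).
λ = 17.9/(11.7×33.4 − 17.9×3.56) = 17.9/327.1 = 0.05473 per s.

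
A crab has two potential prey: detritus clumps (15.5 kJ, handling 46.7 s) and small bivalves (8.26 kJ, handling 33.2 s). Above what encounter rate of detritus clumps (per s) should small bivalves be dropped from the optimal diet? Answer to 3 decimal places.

Drop small bivalves once their profitability E₂/h₂ falls below the rate achievable on detritus clumps alone: E₂/h₂ = λE₁/(1 + λh₁).
Solve for λ: λE₁h₂ = E₂(1 + λh₁) → λ(E₁h₂ − E₂h₁) = E₂ → λ = E₂/(E₁h₂ − E₂h₁).
λ = 8.26/(15.5×33.2 − 8.26×46.7) = 8.26/128.9 = 0.0641 per s.

0.064 per s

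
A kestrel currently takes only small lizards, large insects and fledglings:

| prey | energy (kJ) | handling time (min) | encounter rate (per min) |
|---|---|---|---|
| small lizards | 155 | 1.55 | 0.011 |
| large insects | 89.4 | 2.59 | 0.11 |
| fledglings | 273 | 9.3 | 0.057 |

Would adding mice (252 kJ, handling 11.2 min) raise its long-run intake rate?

Current rate: (0.011×155 + 0.11×89.4 + 0.057×273)/(1 + 0.011×1.55 + 0.11×2.59 + 0.057×9.3) = 14.79 kJ/min.
Profitability of mice: 252/11.2 = 22.5 kJ/min.
Since 22.5 > R, including mice increases the long-run rate.

Yes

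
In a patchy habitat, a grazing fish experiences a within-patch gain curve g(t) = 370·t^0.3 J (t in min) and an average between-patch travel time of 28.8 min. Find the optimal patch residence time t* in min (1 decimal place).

12.3 min

Optimal t* satisfies g'(t*) = g(t*)/(T + t*).
g'(t) = 0.3·370·t^-0.7. Setting 0.3·370·t^-0.7 = 370·t^0.3/(28.8+t) gives 0.3(28.8+t) = t, so 0.70·t = 0.3×28.8.
t* = 0.3×28.8/0.70 = 12.34 min.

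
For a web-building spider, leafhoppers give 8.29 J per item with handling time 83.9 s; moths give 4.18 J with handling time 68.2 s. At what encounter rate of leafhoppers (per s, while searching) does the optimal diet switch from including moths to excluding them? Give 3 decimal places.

Drop moths once their profitability E₂/h₂ falls below the rate achievable on leafhoppers alone: E₂/h₂ = λE₁/(1 + λh₁).
Solve for λ: λE₁h₂ = E₂(1 + λh₁) → λ(E₁h₂ − E₂h₁) = E₂ → λ = E₂/(E₁h₂ − E₂h₁).
λ = 4.18/(8.29×68.2 − 4.18×83.9) = 4.18/214.7 = 0.01947 per s.

0.019 per s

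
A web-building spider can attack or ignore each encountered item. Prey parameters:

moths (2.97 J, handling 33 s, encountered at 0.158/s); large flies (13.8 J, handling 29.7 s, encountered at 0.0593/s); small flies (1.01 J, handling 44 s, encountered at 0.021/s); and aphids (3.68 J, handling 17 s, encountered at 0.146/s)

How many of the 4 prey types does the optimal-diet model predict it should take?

Rank by E/h (J/s): large flies 0.465, aphids 0.216, moths 0.09, small flies 0.023. Include each in turn until the next type's E/h falls below the running intake rate.
Rate on top 1: 0.2964. aphids: 0.216 < 0.2964 → exclude; stop.
Optimal diet: large flies — 1 of 4 types.

1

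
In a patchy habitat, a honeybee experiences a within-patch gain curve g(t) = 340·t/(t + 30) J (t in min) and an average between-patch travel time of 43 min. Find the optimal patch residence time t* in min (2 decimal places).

Maximise g(t)/(T+t): set derivative to zero → g'(t)(T+t) = g(t).
g'(t) = 340·30/(t + 30)². Setting 340·30/(t+30)² = 340t/[(t+30)(43+t)] gives 30(43+t) = t(t+30), so t² = 30×43 = 1290.
t* = √1290 = 35.92 min.

35.92 min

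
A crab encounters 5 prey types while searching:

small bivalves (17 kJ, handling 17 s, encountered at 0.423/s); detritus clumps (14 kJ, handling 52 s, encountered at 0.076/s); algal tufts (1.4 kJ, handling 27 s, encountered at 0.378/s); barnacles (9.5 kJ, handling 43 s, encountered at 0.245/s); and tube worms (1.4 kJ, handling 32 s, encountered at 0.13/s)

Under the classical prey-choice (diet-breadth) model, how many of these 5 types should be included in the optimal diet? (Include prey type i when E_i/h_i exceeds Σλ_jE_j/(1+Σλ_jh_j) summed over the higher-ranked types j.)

1

E/h in descending order: small bivalves 1, detritus clumps 0.269, barnacles 0.221, algal tufts 0.0519, tube worms 0.0437 kJ/s. The optimal diet is the largest prefix of this list for which every included type satisfies E_i/h_i > R on the types above it.
Rate on top 1: 0.8779. detritus clumps: 0.269 < 0.8779 → exclude; stop.
Optimal diet: small bivalves — 1 of 5 types.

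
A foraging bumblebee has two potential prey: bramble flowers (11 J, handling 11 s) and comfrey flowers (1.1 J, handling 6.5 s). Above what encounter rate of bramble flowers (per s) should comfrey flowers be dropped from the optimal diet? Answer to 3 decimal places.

Drop comfrey flowers once their profitability E₂/h₂ falls below the rate achievable on bramble flowers alone: E₂/h₂ = λE₁/(1 + λh₁).
Solve for λ: λE₁h₂ = E₂(1 + λh₁) → λ(E₁h₂ − E₂h₁) = E₂ → λ = E₂/(E₁h₂ − E₂h₁).
λ = 1.1/(11×6.5 − 1.1×11) = 1.1/59.4 = 0.01852 per s.

0.019 per s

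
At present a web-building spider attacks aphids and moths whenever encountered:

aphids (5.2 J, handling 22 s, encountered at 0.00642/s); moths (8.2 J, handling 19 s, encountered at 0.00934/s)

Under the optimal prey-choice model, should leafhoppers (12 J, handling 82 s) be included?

On aphids and moths alone, R = ΣλE/(1+Σλh) = 0.11/1.319 = 0.08339 J/s.
leafhoppers: E/h = 12/82 = 0.1463 J/s.
0.1463 > 0.08339, so adding leafhoppers raises the average — include it.

Yes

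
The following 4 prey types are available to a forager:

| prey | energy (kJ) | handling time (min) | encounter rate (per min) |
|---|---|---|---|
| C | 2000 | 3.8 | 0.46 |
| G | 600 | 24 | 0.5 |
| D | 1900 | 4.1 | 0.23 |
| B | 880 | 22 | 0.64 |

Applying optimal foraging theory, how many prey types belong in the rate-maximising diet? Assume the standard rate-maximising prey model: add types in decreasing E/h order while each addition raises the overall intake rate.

2

Rank by E/h (kJ/min): C 526, D 463, B 40, G 25. Include each in turn until the next type's E/h falls below the running intake rate.
Rate on top 1: 334.8. D: 463 > 334.8 → include.
Rate on top 2: 367.7. B: 40 < 367.7 → exclude; stop.
Optimal diet: C, D — 2 of 4 types.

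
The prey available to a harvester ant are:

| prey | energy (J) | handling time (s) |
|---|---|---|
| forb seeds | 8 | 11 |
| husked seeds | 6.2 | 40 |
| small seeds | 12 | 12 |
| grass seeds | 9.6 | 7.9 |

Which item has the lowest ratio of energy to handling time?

husked seeds

In descending order of E/h:
grass seeds: 9.6/7.9 = 1.22 J/s
small seeds: 12/12 = 1 J/s
forb seeds: 8/11 = 0.727 J/s
husked seeds: 6.2/40 = 0.155 J/s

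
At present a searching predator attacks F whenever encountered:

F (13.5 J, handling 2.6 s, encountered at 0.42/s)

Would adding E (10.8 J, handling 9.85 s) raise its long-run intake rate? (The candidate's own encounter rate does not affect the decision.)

On F alone, R = ΣλE/(1+Σλh) = 5.67/2.092 = 2.71 J/s.
Profitability of E: 10.8/9.85 = 1.096 J/s.
1.096 < 2.71, so adding E would lower the average — exclude it.

No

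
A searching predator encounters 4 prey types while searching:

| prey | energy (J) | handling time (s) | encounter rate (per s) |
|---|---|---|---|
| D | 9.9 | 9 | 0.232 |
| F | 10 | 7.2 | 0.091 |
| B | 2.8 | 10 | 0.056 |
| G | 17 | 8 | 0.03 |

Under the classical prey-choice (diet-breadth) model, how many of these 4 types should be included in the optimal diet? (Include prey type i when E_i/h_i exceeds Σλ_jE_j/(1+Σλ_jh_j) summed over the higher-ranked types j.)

Rank by E/h (J/s): G 2.12, F 1.39, D 1.1, B 0.28. Include each in turn until the next type's E/h falls below the running intake rate.
Rate on top 1: 0.4113. F: 1.39 > 0.4113 → include.
Rate on top 2: 0.7493. D: 1.1 > 0.7493 → include.
Rate on top 3: 0.9331. B: 0.28 < 0.9331 → exclude; stop.
Optimal diet: G, F, D — 3 of 4 types.

3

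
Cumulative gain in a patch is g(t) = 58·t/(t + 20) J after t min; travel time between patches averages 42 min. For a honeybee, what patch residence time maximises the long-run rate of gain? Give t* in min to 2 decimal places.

By the marginal value theorem, leave when the instantaneous gain rate g'(t) equals the habitat-wide average g(t)/(T + t).
g'(t) = 58·20/(t + 20)². Setting 58·20/(t+20)² = 58t/[(t+20)(42+t)] gives 20(42+t) = t(t+20), so t² = 20×42 = 840.
t* = √840 = 28.98 min.

28.98 min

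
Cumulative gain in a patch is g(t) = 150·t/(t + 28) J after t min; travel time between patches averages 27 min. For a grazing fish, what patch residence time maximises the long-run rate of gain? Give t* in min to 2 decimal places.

Optimal t* satisfies g'(t*) = g(t*)/(T + t*).
g'(t) = 150·28/(t + 28)². Setting 150·28/(t+28)² = 150t/[(t+28)(27+t)] gives 28(27+t) = t(t+28), so t² = 28×27 = 756.
t* = √756 = 27.5 min.

27.50 min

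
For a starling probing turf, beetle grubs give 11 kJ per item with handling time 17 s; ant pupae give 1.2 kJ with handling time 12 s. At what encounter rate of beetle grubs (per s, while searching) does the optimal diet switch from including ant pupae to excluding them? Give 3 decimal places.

Drop ant pupae once their profitability E₂/h₂ falls below the rate achievable on beetle grubs alone: E₂/h₂ = λE₁/(1 + λh₁).
Solve for λ: λE₁h₂ = E₂(1 + λh₁) → λ(E₁h₂ − E₂h₁) = E₂ → λ = E₂/(E₁h₂ − E₂h₁).
λ = 1.2/(11×12 − 1.2×17) = 1.2/111.6 = 0.01075 per s.

0.011 per s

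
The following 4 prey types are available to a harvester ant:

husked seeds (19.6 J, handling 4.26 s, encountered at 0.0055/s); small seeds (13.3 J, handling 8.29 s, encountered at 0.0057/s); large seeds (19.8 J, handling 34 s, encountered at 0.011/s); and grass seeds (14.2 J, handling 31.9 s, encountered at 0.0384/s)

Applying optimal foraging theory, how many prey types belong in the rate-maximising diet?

4

Profitabilities (E/h, J/s): husked seeds 4.6, small seeds 1.6, large seeds 0.582, grass seeds 0.445. Add prey in this order while the next type's profitability exceeds the intake rate on those already taken.
Rate on top 1: 0.1053. small seeds: 1.6 > 0.1053 → include.
Rate on top 2: 0.1715. large seeds: 0.582 > 0.1715 → include.
Rate on top 3: 0.2779. grass seeds: 0.445 > 0.2779 → include.
Optimal diet: husked seeds, small seeds, large seeds, grass seeds — 4 of 4 types.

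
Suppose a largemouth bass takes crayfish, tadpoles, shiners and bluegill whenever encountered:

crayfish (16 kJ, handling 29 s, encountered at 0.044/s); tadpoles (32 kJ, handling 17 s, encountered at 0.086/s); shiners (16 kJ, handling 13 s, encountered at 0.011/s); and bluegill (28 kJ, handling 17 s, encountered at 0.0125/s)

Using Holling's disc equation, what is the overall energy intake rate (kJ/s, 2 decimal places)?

R = Σλ_iE_i / (1 + Σλ_ih_i)
Numerator: 0.044×16 + 0.086×32 + 0.011×16 + 0.0125×28 = 3.982
Denominator: 1 + 0.044×29 + 0.086×17 + 0.011×13 + 0.0125×17 = 4.094
R = 3.982/4.094 = 0.9728 kJ/s

0.97 kJ/s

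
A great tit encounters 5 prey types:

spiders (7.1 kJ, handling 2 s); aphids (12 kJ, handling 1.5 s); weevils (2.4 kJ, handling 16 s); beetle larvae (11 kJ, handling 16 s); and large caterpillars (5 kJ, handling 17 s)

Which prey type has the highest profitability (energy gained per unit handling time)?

Profitability E/h (kJ/s): spiders = 7.1/2 = 3.55, aphids = 12/1.5 = 8, weevils = 2.4/16 = 0.15, beetle larvae = 11/16 = 0.688, large caterpillars = 5/17 = 0.294.
Ranked: aphids > spiders > beetle larvae > large caterpillars > weevils.

aphids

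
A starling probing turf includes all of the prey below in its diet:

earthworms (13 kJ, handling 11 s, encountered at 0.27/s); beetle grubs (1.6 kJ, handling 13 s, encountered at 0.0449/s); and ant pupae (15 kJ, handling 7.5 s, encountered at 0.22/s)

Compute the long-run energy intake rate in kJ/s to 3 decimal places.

Energy encountered per unit search time: 0.27×13 + 0.0449×1.6 + 0.22×15 = 6.882 kJ/s.
Handling time per unit search time: 0.27×11 + 0.0449×13 + 0.22×7.5 = 5.204.
Rate = 6.882/(1 + 5.204) = 1.109 kJ/s.

1.109 kJ/s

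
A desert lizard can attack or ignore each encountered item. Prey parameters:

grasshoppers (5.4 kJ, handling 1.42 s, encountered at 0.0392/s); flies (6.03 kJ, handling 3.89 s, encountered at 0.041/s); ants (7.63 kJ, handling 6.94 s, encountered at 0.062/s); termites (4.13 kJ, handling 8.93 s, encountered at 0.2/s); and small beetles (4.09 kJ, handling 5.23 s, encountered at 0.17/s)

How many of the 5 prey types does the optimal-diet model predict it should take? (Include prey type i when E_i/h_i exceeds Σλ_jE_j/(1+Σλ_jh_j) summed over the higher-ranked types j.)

E/h in descending order: grasshoppers 3.8, flies 1.55, ants 1.1, small beetles 0.782, termites 0.462 kJ/s. The optimal diet is the largest prefix of this list for which every included type satisfies E_i/h_i > R on the types above it.
Rate on top 1: 0.2005. flies: 1.55 > 0.2005 → include.
Rate on top 2: 0.3777. ants: 1.1 > 0.3777 → include.
Rate on top 3: 0.5664. small beetles: 0.782 > 0.5664 → include.
Rate on top 4: 0.642. termites: 0.462 < 0.642 → exclude; stop.
Optimal diet: grasshoppers, flies, ants, small beetles — 4 of 5 types.

4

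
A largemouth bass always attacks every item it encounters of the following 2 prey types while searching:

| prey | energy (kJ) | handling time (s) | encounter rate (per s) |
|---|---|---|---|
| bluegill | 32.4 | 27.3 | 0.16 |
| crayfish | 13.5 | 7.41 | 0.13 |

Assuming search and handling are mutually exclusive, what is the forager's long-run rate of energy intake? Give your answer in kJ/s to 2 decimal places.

R = (0.16×32.4 + 0.13×13.5) / (1 + 0.16×27.3 + 0.13×7.41) = 6.939/6.331 = 1.096 kJ/s.

1.10 kJ/s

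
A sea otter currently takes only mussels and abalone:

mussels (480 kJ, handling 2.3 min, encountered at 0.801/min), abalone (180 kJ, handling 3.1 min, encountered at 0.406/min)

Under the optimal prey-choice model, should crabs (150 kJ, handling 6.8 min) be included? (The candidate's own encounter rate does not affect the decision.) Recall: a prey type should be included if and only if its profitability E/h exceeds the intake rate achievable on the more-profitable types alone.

Current rate: (0.801×480 + 0.406×180)/(1 + 0.801×2.3 + 0.406×3.1) = 111.6 kJ/min.
Profitability of crabs: 150/6.8 = 22.06 kJ/min.
22.06 < 111.6, so adding crabs would lower the average — exclude it.

No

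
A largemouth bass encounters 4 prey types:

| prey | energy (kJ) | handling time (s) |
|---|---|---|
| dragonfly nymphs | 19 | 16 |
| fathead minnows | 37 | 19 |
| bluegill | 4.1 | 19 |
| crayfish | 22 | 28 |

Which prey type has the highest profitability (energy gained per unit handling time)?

In descending order of E/h:
fathead minnows: 37/19 = 1.95 kJ/s
dragonfly nymphs: 19/16 = 1.19 kJ/s
crayfish: 22/28 = 0.786 kJ/s
bluegill: 4.1/19 = 0.216 kJ/s

fathead minnows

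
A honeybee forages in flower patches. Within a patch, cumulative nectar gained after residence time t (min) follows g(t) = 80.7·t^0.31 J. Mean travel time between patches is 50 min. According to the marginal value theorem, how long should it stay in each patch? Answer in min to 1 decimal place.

Maximise g(t)/(T+t): set derivative to zero → g'(t)(T+t) = g(t).
g'(t) = 0.31·80.7·t^-0.69. Setting 0.31·80.7·t^-0.69 = 80.7·t^0.31/(50+t) gives 0.31(50+t) = t, so 0.69·t = 0.31×50.
t* = 0.31×50/0.69 = 22.46 min.

22.5 min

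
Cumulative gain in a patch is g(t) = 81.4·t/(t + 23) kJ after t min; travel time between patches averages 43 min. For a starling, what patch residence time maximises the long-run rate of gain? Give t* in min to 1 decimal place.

By the marginal value theorem, leave when the instantaneous gain rate g'(t) equals the habitat-wide average g(t)/(T + t).
g'(t) = 81.4·23/(t + 23)². Setting 81.4·23/(t+23)² = 81.4t/[(t+23)(43+t)] gives 23(43+t) = t(t+23), so t² = 23×43 = 989.
t* = √989 = 31.45 min.

31.4 min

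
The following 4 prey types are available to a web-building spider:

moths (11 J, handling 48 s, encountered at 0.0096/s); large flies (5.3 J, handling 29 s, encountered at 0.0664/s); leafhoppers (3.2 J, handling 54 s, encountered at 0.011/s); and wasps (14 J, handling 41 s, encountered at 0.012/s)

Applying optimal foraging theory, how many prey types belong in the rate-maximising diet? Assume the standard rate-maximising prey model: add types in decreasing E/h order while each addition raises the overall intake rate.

Profitabilities (E/h, J/s): wasps 0.341, moths 0.229, large flies 0.183, leafhoppers 0.0593. Add prey in this order while the next type's profitability exceeds the intake rate on those already taken.
Rate on top 1: 0.1126. moths: 0.229 > 0.1126 → include.
Rate on top 2: 0.1401. large flies: 0.183 > 0.1401 → include.
Rate on top 3: 0.1613. leafhoppers: 0.0593 < 0.1613 → exclude; stop.
Optimal diet: wasps, moths, large flies — 3 of 4 types.

3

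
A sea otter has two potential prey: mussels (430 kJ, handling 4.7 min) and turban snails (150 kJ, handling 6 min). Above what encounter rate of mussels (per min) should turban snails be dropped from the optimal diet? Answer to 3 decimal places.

Drop turban snails once their profitability E₂/h₂ falls below the rate achievable on mussels alone: E₂/h₂ = λE₁/(1 + λh₁).
Solve for λ: λE₁h₂ = E₂(1 + λh₁) → λ(E₁h₂ − E₂h₁) = E₂ → λ = E₂/(E₁h₂ − E₂h₁).
λ = 150/(430×6 − 150×4.7) = 150/1875 = 0.08 per min.

0.080 per min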